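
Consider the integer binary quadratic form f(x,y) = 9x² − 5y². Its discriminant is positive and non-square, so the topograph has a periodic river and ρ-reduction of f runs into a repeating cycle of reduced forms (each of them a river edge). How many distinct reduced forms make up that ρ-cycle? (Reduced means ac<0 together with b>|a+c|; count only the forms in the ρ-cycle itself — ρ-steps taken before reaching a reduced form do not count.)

D = 180, ⌊√D⌋ = 13
descent: ρ → (-5,10,4)  [lands on river]
river: ρ → (4,6,-9)
river: ρ → (-9,12,1)
river: ρ → (1,12,-9)
river: ρ → (-9,6,4)
river: ρ → (4,10,-5)
ρ-cycle length = 6 (tail of 1 descent step not counted)

6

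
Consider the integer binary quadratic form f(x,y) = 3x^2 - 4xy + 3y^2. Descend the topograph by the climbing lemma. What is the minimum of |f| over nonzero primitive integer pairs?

translate: b→2 (≡-4 mod 6), so (3,-4,3)→(3,2,2)
flip: (3,2,2)→(2,-2,3)
translate: b→2 (≡-2 mod 4), so (2,-2,3)→(2,2,3)
reduced (well bottom): (2,2,3) with a≤c, −a<b≤a
well minimum = a = 2

2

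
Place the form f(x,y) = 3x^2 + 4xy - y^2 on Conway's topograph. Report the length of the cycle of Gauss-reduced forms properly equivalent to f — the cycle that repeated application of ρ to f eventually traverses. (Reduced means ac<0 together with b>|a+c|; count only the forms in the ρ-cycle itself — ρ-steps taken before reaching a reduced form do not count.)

D = 28, ⌊√D⌋ = 5
river: ρ → (-1,4,3)
river: ρ → (3,2,-2)
river: ρ → (-2,2,3)
river: ρ → (3,4,-1)
ρ-cycle length = 4 (tail of 0 descent steps not counted)

4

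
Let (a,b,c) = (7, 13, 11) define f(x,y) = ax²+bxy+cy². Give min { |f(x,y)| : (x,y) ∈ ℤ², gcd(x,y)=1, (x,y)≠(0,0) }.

translate: b→-1 (≡13 mod 14), so (7,13,11)→(7,-1,5)
flip: (7,-1,5)→(5,1,7)
reduced (well bottom): (5,1,7) with a≤c, −a<b≤a
well minimum = a = 5

5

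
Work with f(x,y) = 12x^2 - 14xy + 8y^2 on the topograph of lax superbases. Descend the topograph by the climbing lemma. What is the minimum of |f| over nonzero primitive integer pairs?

translate: b→10 (≡-14 mod 24), so (12,-14,8)→(12,10,6)
flip: (12,10,6)→(6,-10,12)
translate: b→2 (≡-10 mod 12), so (6,-10,12)→(6,2,8)
reduced (well bottom): (6,2,8) with a≤c, −a<b≤a
well minimum = a = 6

6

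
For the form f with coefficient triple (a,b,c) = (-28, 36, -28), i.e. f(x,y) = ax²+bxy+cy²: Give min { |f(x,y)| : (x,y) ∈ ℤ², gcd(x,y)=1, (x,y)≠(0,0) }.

translate: b→20 (≡-36 mod 56), so (28,-36,28)→(28,20,20)
flip: (28,20,20)→(20,-20,28)
translate: b→20 (≡-20 mod 40), so (20,-20,28)→(20,20,28)
reduced (well bottom): (20,20,28) with a≤c, −a<b≤a
well minimum |f| = |-20| = 20 (negative-definite)

20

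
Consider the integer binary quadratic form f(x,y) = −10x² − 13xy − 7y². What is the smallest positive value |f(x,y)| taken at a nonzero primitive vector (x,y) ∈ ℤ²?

translate: b→-7 (≡13 mod 20), so (10,13,7)→(10,-7,4)
flip: (10,-7,4)→(4,7,10)
translate: b→-1 (≡7 mod 8), so (4,7,10)→(4,-1,7)
reduced (well bottom): (4,-1,7) with a≤c, −a<b≤a
well minimum |f| = |-4| = 4 (negative-definite)

4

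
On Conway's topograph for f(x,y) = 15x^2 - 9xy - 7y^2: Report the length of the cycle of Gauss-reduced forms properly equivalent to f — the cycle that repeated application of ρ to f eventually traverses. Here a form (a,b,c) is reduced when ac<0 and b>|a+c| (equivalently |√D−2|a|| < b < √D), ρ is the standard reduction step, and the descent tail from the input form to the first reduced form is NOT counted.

D = 501, ⌊√D⌋ = 22
descent: ρ → (-7,9,15)  [lands on river]
river: ρ → (15,21,-1)
river: ρ → (-1,21,15)
river: ρ → (15,9,-7)
river: ρ → (-7,19,5)
river: ρ → (5,21,-3)
river: ρ → (-3,21,5)
river: ρ → (5,19,-7)
ρ-cycle length = 8 (tail of 1 descent step not counted)

8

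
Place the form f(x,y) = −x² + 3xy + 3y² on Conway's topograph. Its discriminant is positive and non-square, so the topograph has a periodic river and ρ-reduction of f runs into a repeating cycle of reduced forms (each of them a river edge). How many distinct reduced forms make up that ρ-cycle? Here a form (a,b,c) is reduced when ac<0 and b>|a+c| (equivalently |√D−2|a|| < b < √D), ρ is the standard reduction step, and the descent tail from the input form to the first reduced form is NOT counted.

D = 21, ⌊√D⌋ = 4
river: ρ → (3,3,-1)
river: ρ → (-1,3,3)
ρ-cycle length = 2 (tail of 0 descent steps not counted)

2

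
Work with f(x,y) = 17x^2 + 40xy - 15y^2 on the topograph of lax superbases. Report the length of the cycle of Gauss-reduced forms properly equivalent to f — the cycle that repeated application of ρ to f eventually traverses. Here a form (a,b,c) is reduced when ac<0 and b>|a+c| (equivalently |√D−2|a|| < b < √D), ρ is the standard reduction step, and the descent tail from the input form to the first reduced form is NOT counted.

D = 2620, ⌊√D⌋ = 51
river: ρ → (-15,50,2)
river: ρ → (2,50,-15)
river: ρ → (-15,40,17)
river: ρ → (17,28,-27)
river: ρ → (-27,26,18)
river: ρ → (18,46,-7)
river: ρ → (-7,38,42)
river: ρ → (42,46,-3)
river: ρ → (-3,50,10)
river: ρ → (10,50,-3)
river: ρ → (-3,46,42)
river: ρ → (42,38,-7)
river: ρ → (-7,46,18)
river: ρ → (18,26,-27)
river: ρ → (-27,28,17)
river: ρ → (17,40,-15)
ρ-cycle length = 16 (tail of 0 descent steps not counted)

16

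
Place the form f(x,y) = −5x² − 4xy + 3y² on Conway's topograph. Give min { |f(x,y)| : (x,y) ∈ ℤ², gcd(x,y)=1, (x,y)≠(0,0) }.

descent: ρ → (3,4,-5)  [lands on river]
river: ρ → (-5,6,2)
river: ρ → (2,6,-5)
river: ρ → (-5,4,3)
river: ρ → (3,8,-1)
river: ρ → (-1,8,3)
closes: descent 1, river 6
min |a| on river = 1

1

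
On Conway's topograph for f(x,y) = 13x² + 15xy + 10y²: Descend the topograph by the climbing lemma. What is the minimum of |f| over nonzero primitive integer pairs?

translate: b→-11 (≡15 mod 26), so (13,15,10)→(13,-11,8)
flip: (13,-11,8)→(8,11,13)
translate: b→-5 (≡11 mod 16), so (8,11,13)→(8,-5,10)
reduced (well bottom): (8,-5,10) with a≤c, −a<b≤a
well minimum = a = 8

8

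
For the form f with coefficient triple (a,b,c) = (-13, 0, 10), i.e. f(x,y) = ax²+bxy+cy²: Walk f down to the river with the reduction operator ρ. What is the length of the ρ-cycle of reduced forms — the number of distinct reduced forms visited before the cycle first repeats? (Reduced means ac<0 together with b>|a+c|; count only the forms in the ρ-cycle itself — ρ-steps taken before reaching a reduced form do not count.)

D = 520, ⌊√D⌋ = 22
descent: ρ → (10,20,-3)  [lands on river]
river: ρ → (-3,22,3)
river: ρ → (3,20,-10)
river: ρ → (-10,20,3)
river: ρ → (3,22,-3)
river: ρ → (-3,20,10)
ρ-cycle length = 6 (tail of 1 descent step not counted)

6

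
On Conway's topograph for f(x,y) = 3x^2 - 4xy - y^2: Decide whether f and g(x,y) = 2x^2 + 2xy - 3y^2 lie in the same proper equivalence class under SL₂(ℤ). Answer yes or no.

D₁ = 28, D₂ = 28
river cycle of f (length 4): (-1, 4, 3), (3, 2, -2), (-2, 2, 3), (3, 4, -1)
river cycle of g (length 4): (-3, 4, 1), (1, 4, -3), (-3, 2, 2), (2, 2, -3)
cycles differ ⇒ inequivalent

no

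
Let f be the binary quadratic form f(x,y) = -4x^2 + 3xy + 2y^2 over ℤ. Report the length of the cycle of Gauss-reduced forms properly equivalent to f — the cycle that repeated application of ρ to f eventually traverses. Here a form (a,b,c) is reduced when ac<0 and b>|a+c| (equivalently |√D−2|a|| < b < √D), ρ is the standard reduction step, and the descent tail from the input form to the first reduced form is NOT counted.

D = 41, ⌊√D⌋ = 6
river: ρ → (2,5,-2)
river: ρ → (-2,3,4)
river: ρ → (4,5,-1)
river: ρ → (-1,5,4)
river: ρ → (4,3,-2)
river: ρ → (-2,5,2)
river: ρ → (2,3,-4)
river: ρ → (-4,5,1)
river: ρ → (1,5,-4)
river: ρ → (-4,3,2)
ρ-cycle length = 10 (tail of 0 descent steps not counted)

10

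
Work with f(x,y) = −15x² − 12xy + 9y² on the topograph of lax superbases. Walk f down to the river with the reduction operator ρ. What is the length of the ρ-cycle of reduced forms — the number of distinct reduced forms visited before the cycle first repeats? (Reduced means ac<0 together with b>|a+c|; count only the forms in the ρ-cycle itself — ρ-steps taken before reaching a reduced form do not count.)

D = 684, ⌊√D⌋ = 26
descent: ρ → (9,12,-15)  [lands on river]
river: ρ → (-15,18,6)
river: ρ → (6,18,-15)
river: ρ → (-15,12,9)
river: ρ → (9,24,-3)
river: ρ → (-3,24,9)
ρ-cycle length = 6 (tail of 1 descent step not counted)

6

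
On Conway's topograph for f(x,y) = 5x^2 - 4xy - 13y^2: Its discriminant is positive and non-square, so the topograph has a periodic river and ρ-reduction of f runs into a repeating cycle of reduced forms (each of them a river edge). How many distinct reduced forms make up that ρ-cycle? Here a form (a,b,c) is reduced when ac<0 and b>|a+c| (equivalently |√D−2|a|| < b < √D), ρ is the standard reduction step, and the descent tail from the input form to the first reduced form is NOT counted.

D = 276, ⌊√D⌋ = 16
descent: ρ → (-13,4,5)
descent: ρ → (5,16,-1)  [lands on river]
river: ρ → (-1,16,5)
river: ρ → (5,14,-4)
river: ρ → (-4,10,11)
river: ρ → (11,12,-3)
river: ρ → (-3,12,11)
river: ρ → (11,10,-4)
river: ρ → (-4,14,5)
ρ-cycle length = 8 (tail of 2 descent steps not counted)

8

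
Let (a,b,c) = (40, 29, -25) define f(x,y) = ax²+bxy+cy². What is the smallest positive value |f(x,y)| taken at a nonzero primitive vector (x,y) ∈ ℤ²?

river: ρ → (-25,21,44)
river: ρ → (44,67,-2)
river: ρ → (-2,69,10)
river: ρ → (10,51,-56)
river: ρ → (-56,61,5)
river: ρ → (5,69,-4)
river: ρ → (-4,67,22)
river: ρ → (22,65,-7)
river: ρ → (-7,61,40)
river: ρ → (40,19,-28)
river: ρ → (-28,37,31)
river: ρ → (31,25,-34)
river: ρ → (-34,43,22)
river: ρ → (22,45,-32)
river: ρ → (-32,19,35)
river: ρ → (35,51,-16)
river: ρ → (-16,45,44)
river: ρ → (44,43,-17)
river: ρ → (-17,59,20)
river: ρ → (20,61,-14)
river: ρ → (-14,51,40)
river: ρ → (40,29,-25)
closes: descent 0, river 22
min |a| on river = 2

2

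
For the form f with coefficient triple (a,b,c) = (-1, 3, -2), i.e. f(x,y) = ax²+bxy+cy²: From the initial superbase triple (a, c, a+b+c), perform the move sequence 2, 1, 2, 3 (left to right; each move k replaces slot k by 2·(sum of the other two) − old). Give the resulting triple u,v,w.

start (-1,-2,0) = (f(1,0),f(0,1),f(1,1))
replace slot 2: 2·((-1)+0) − (-2) = 0 → (-1,0,0)
replace slot 1: 2·(0+0) − (-1) = 1 → (1,0,0)
replace slot 2: 2·(1+0) − 0 = 2 → (1,2,0)
replace slot 3: 2·(1+2) − 0 = 6 → (1,2,6)

1,2,6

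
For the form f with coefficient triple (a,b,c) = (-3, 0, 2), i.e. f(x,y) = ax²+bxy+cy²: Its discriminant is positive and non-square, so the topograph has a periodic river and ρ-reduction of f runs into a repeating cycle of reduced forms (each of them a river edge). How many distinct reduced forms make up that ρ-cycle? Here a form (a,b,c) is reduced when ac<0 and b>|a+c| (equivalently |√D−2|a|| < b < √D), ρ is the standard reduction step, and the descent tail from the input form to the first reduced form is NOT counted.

D = 24, ⌊√D⌋ = 4
descent: ρ → (2,4,-1)  [lands on river]
river: ρ → (-1,4,2)
ρ-cycle length = 2 (tail of 1 descent step not counted)

2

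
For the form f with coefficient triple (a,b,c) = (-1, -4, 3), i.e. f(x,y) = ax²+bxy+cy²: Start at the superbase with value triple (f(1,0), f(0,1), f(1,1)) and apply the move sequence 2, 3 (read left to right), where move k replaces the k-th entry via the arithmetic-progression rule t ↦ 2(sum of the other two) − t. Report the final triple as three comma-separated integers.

start (-1,3,-2) = (f(1,0),f(0,1),f(1,1))
replace slot 2: 2·((-1)+(-2)) − 3 = -9 → (-1,-9,-2)
replace slot 3: 2·((-1)+(-9)) − (-2) = -18 → (-1,-9,-18)

-1,-9,-18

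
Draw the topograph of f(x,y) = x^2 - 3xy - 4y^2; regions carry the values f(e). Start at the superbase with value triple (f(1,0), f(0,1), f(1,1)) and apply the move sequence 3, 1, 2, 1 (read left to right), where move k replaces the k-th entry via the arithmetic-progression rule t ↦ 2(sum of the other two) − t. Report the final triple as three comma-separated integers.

start (1,-4,-6) = (f(1,0),f(0,1),f(1,1))
replace slot 3: 2·(1+(-4)) − (-6) = 0 → (1,-4,0)
replace slot 1: 2·((-4)+0) − 1 = -9 → (-9,-4,0)
replace slot 2: 2·((-9)+0) − (-4) = -14 → (-9,-14,0)
replace slot 1: 2·((-14)+0) − (-9) = -19 → (-19,-14,0)

-19,-14,0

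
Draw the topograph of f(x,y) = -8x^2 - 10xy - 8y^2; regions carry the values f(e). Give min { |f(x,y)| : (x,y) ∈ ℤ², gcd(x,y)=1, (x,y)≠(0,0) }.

translate: b→-6 (≡10 mod 16), so (8,10,8)→(8,-6,6)
flip: (8,-6,6)→(6,6,8)
reduced (well bottom): (6,6,8) with a≤c, −a<b≤a
well minimum |f| = |-6| = 6 (negative-definite)

6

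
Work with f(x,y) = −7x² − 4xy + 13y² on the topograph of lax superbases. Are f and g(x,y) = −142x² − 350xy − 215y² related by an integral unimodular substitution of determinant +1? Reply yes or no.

D₁ = 380, D₂ = 380
river cycle of f (length 4): (-7, 10, 10), (10, 10, -7), (-7, 18, 2), (2, 18, -7)
river cycle of g (length 4): (-7, 10, 10), (10, 10, -7), (-7, 18, 2), (2, 18, -7)
cycles coincide ⇒ equivalent

yes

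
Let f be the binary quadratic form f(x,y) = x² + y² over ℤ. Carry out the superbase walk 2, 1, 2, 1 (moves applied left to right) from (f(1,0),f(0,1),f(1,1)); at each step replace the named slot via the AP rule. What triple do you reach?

start (1,1,2) = (f(1,0),f(0,1),f(1,1))
replace slot 2: 2·(1+2) − 1 = 5 → (1,5,2)
replace slot 1: 2·(5+2) − 1 = 13 → (13,5,2)
replace slot 2: 2·(13+2) − 5 = 25 → (13,25,2)
replace slot 1: 2·(25+2) − 13 = 41 → (41,25,2)

41,25,2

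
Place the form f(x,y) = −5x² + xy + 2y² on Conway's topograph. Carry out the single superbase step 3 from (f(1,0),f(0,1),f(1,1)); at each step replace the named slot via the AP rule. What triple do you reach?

start (-5,2,-2) = (f(1,0),f(0,1),f(1,1))
replace slot 3: 2·((-5)+2) − (-2) = -4 → (-5,2,-4)

-5,2,-4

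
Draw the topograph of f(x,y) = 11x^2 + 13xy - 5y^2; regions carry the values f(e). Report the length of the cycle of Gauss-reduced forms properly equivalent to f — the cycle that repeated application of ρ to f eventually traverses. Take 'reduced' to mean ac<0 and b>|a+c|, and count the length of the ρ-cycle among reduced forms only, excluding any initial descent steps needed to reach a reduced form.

D = 389, ⌊√D⌋ = 19
river: ρ → (-5,17,5)
river: ρ → (5,13,-11)
river: ρ → (-11,9,7)
river: ρ → (7,19,-1)
river: ρ → (-1,19,7)
river: ρ → (7,9,-11)
river: ρ → (-11,13,5)
river: ρ → (5,17,-5)
river: ρ → (-5,13,11)
river: ρ → (11,9,-7)
river: ρ → (-7,19,1)
river: ρ → (1,19,-7)
river: ρ → (-7,9,11)
river: ρ → (11,13,-5)
ρ-cycle length = 14 (tail of 0 descent steps not counted)

14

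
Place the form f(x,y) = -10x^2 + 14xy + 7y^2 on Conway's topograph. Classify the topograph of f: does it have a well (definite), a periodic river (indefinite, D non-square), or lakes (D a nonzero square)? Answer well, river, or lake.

D = b²−4ac = 14² − 4·(-10)·7 = 476
D > 0 non-square ⇒ indefinite ⇒ periodic river

river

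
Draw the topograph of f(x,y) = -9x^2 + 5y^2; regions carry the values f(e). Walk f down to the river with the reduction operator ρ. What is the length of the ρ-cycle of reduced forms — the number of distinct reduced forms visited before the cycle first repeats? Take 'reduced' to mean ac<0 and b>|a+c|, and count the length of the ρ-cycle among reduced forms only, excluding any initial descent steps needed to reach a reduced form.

D = 180, ⌊√D⌋ = 13
descent: ρ → (5,10,-4)  [lands on river]
river: ρ → (-4,6,9)
river: ρ → (9,12,-1)
river: ρ → (-1,12,9)
river: ρ → (9,6,-4)
river: ρ → (-4,10,5)
ρ-cycle length = 6 (tail of 1 descent step not counted)

6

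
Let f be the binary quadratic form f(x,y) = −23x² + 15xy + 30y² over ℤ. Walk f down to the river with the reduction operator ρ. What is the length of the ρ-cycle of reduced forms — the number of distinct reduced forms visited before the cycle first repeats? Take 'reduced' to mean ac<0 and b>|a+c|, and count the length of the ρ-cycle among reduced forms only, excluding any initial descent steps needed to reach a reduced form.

D = 2985, ⌊√D⌋ = 54
river: ρ → (30,45,-8)
river: ρ → (-8,51,12)
river: ρ → (12,45,-20)
river: ρ → (-20,35,22)
river: ρ → (22,53,-2)
river: ρ → (-2,51,48)
river: ρ → (48,45,-5)
river: ρ → (-5,45,48)
river: ρ → (48,51,-2)
river: ρ → (-2,53,22)
river: ρ → (22,35,-20)
river: ρ → (-20,45,12)
river: ρ → (12,51,-8)
river: ρ → (-8,45,30)
river: ρ → (30,15,-23)
river: ρ → (-23,31,22)
river: ρ → (22,13,-32)
river: ρ → (-32,51,3)
river: ρ → (3,51,-32)
river: ρ → (-32,13,22)
river: ρ → (22,31,-23)
river: ρ → (-23,15,30)
ρ-cycle length = 22 (tail of 0 descent steps not counted)

22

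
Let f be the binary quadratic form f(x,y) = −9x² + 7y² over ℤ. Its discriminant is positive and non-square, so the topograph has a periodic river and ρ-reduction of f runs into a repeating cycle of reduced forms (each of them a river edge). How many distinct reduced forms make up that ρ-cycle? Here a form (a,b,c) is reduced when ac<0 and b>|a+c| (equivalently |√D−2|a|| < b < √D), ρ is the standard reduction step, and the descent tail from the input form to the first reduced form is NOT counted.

D = 252, ⌊√D⌋ = 15
descent: ρ → (7,14,-2)  [lands on river]
river: ρ → (-2,14,7)
ρ-cycle length = 2 (tail of 1 descent step not counted)

2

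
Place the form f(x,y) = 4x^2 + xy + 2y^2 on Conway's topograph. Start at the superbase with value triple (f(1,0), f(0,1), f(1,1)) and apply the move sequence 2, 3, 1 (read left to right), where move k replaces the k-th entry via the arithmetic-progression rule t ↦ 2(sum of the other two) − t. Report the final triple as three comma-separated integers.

start (4,2,7) = (f(1,0),f(0,1),f(1,1))
replace slot 2: 2·(4+7) − 2 = 20 → (4,20,7)
replace slot 3: 2·(4+20) − 7 = 41 → (4,20,41)
replace slot 1: 2·(20+41) − 4 = 118 → (118,20,41)

118,20,41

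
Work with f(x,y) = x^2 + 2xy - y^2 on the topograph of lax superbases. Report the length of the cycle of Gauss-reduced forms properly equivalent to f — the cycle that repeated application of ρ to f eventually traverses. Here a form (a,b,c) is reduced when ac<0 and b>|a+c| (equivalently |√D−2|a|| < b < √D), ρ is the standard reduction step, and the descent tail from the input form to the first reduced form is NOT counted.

D = 8, ⌊√D⌋ = 2
river: ρ → (-1,2,1)
river: ρ → (1,2,-1)
ρ-cycle length = 2 (tail of 0 descent steps not counted)

2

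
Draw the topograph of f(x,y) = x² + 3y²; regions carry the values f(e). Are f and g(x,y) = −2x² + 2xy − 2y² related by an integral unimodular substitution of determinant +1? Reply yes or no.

D₁ = -12, D₂ = -12
f: reduced (well bottom): (1,0,3) with a≤c, −a<b≤a
g is negative-definite; reduce −g:
−g: translate: b→2 (≡-2 mod 4), so (2,-2,2)→(2,2,2)
−g: reduced (well bottom): (2,2,2) with a≤c, −a<b≤a
flip sign back: reduced form of g is (-2,-2,-2)
reduced forms (1, 0, 3) vs (-2, -2, -2) ⇒ inequivalent

no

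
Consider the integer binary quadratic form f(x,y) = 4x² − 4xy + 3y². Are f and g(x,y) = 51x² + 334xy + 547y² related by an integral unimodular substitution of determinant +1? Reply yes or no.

D₁ = -32, D₂ = -32
f: translate: b→4 (≡-4 mod 8), so (4,-4,3)→(4,4,3)
f: flip: (4,4,3)→(3,-4,4)
f: translate: b→2 (≡-4 mod 6), so (3,-4,4)→(3,2,3)
f: reduced (well bottom): (3,2,3) with a≤c, −a<b≤a
g: translate: b→28 (≡334 mod 102), so (51,334,547)→(51,28,4)
g: flip: (51,28,4)→(4,-28,51)
g: translate: b→4 (≡-28 mod 8), so (4,-28,51)→(4,4,3)
g: flip: (4,4,3)→(3,-4,4)
g: translate: b→2 (≡-4 mod 6), so (3,-4,4)→(3,2,3)
g: reduced (well bottom): (3,2,3) with a≤c, −a<b≤a
reduced forms (3, 2, 3) vs (3, 2, 3) ⇒ equivalent

yes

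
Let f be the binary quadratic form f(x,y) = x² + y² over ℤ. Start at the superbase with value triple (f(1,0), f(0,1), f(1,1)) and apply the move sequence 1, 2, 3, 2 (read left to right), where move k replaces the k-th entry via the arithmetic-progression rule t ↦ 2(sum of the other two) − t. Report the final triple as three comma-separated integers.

start (1,1,2) = (f(1,0),f(0,1),f(1,1))
replace slot 1: 2·(1+2) − 1 = 5 → (5,1,2)
replace slot 2: 2·(5+2) − 1 = 13 → (5,13,2)
replace slot 3: 2·(5+13) − 2 = 34 → (5,13,34)
replace slot 2: 2·(5+34) − 13 = 65 → (5,65,34)

5,65,34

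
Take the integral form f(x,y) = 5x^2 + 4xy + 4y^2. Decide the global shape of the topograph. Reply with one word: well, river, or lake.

D = b²−4ac = 4² − 4·5·4 = -64
D < 0 ⇒ definite ⇒ every region one sign ⇒ single well

well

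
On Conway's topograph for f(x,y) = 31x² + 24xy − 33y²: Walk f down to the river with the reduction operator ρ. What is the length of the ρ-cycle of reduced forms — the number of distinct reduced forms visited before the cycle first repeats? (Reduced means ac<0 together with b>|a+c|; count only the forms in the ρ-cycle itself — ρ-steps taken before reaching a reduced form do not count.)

D = 4668, ⌊√D⌋ = 68
river: ρ → (-33,42,22)
river: ρ → (22,46,-29)
river: ρ → (-29,12,39)
river: ρ → (39,66,-2)
river: ρ → (-2,66,39)
river: ρ → (39,12,-29)
river: ρ → (-29,46,22)
river: ρ → (22,42,-33)
river: ρ → (-33,24,31)
river: ρ → (31,38,-26)
river: ρ → (-26,66,3)
river: ρ → (3,66,-26)
river: ρ → (-26,38,31)
river: ρ → (31,24,-33)
ρ-cycle length = 14 (tail of 0 descent steps not counted)

14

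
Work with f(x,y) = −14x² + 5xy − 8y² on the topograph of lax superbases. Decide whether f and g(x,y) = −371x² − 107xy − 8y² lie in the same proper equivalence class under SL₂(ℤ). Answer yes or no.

D₁ = -423, D₂ = -423
f is negative-definite; reduce −f:
−f: flip: (14,-5,8)→(8,5,14)
−f: reduced (well bottom): (8,5,14) with a≤c, −a<b≤a
flip sign back: reduced form of f is (-8,-5,-14)
g is negative-definite; reduce −g:
−g: flip: (371,107,8)→(8,-107,371)
−g: translate: b→5 (≡-107 mod 16), so (8,-107,371)→(8,5,14)
−g: reduced (well bottom): (8,5,14) with a≤c, −a<b≤a
flip sign back: reduced form of g is (-8,-5,-14)
reduced forms (-8, -5, -14) vs (-8, -5, -14) ⇒ equivalent

yes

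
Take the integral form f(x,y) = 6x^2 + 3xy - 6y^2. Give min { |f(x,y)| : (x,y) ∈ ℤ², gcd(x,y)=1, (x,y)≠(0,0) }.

river: ρ → (-6,9,3)
river: ρ → (3,9,-6)
river: ρ → (-6,3,6)
river: ρ → (6,9,-3)
river: ρ → (-3,9,6)
river: ρ → (6,3,-6)
closes: descent 0, river 6
min |a| on river = 3

3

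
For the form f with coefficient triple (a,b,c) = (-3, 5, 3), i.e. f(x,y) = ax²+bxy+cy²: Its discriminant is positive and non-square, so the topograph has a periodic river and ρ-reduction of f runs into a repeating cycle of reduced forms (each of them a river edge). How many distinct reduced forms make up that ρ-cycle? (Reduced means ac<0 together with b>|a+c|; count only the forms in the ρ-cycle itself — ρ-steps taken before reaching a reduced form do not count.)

D = 61, ⌊√D⌋ = 7
river: ρ → (3,7,-1)
river: ρ → (-1,7,3)
river: ρ → (3,5,-3)
river: ρ → (-3,7,1)
river: ρ → (1,7,-3)
river: ρ → (-3,5,3)
ρ-cycle length = 6 (tail of 0 descent steps not counted)

6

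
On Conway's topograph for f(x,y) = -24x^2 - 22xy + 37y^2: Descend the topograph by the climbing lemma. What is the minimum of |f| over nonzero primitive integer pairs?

descent: ρ → (37,22,-24)  [lands on river]
river: ρ → (-24,26,35)
river: ρ → (35,44,-15)
river: ρ → (-15,46,32)
river: ρ → (32,18,-29)
river: ρ → (-29,40,21)
river: ρ → (21,44,-25)
river: ρ → (-25,56,9)
river: ρ → (9,52,-37)
river: ρ → (-37,22,24)
river: ρ → (24,26,-35)
river: ρ → (-35,44,15)
river: ρ → (15,46,-32)
river: ρ → (-32,18,29)
river: ρ → (29,40,-21)
river: ρ → (-21,44,25)
river: ρ → (25,56,-9)
river: ρ → (-9,52,37)
closes: descent 1, river 18
min |a| on river = 9

9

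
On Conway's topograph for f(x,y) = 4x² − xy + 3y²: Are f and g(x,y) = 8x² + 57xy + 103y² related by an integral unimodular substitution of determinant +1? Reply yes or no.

D₁ = -47, D₂ = -47
f: flip: (4,-1,3)→(3,1,4)
f: reduced (well bottom): (3,1,4) with a≤c, −a<b≤a
g: translate: b→-7 (≡57 mod 16), so (8,57,103)→(8,-7,3)
g: flip: (8,-7,3)→(3,7,8)
g: translate: b→1 (≡7 mod 6), so (3,7,8)→(3,1,4)
g: reduced (well bottom): (3,1,4) with a≤c, −a<b≤a
reduced forms (3, 1, 4) vs (3, 1, 4) ⇒ equivalent

yes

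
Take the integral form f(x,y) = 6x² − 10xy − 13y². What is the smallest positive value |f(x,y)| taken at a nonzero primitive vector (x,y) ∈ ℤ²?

descent: ρ → (-13,10,6)  [lands on river]
river: ρ → (6,14,-9)
river: ρ → (-9,4,11)
river: ρ → (11,18,-2)
river: ρ → (-2,18,11)
river: ρ → (11,4,-9)
river: ρ → (-9,14,6)
river: ρ → (6,10,-13)
river: ρ → (-13,16,3)
river: ρ → (3,20,-1)
river: ρ → (-1,20,3)
river: ρ → (3,16,-13)
closes: descent 1, river 12
min |a| on river = 1

1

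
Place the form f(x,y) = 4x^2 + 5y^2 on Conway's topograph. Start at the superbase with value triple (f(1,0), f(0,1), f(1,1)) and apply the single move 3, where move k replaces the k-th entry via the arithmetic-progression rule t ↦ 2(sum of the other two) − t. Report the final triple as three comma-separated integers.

start (4,5,9) = (f(1,0),f(0,1),f(1,1))
replace slot 3: 2·(4+5) − 9 = 9 → (4,5,9)

4,5,9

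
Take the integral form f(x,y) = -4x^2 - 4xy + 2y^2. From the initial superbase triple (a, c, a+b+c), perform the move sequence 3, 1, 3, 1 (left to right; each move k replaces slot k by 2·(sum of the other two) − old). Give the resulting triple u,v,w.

start (-4,2,-6) = (f(1,0),f(0,1),f(1,1))
replace slot 3: 2·((-4)+2) − (-6) = 2 → (-4,2,2)
replace slot 1: 2·(2+2) − (-4) = 12 → (12,2,2)
replace slot 3: 2·(12+2) − 2 = 26 → (12,2,26)
replace slot 1: 2·(2+26) − 12 = 44 → (44,2,26)

44,2,26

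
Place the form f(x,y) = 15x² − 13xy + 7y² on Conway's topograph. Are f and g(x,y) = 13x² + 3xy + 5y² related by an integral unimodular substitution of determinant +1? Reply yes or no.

D₁ = -251, D₂ = -251
f: flip: (15,-13,7)→(7,13,15)
f: translate: b→-1 (≡13 mod 14), so (7,13,15)→(7,-1,9)
f: reduced (well bottom): (7,-1,9) with a≤c, −a<b≤a
g: flip: (13,3,5)→(5,-3,13)
g: reduced (well bottom): (5,-3,13) with a≤c, −a<b≤a
reduced forms (7, -1, 9) vs (5, -3, 13) ⇒ inequivalent

no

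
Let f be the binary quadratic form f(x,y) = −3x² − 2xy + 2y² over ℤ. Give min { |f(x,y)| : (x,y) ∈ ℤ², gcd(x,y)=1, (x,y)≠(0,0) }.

descent: ρ → (2,2,-3)  [lands on river]
river: ρ → (-3,4,1)
river: ρ → (1,4,-3)
river: ρ → (-3,2,2)
closes: descent 1, river 4
min |a| on river = 1

1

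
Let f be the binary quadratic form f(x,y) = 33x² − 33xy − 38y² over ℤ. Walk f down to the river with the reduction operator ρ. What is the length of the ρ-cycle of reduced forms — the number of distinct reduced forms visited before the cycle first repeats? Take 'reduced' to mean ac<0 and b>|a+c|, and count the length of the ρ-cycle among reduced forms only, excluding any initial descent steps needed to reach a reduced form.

D = 6105, ⌊√D⌋ = 78
descent: ρ → (-38,33,33)  [lands on river]
river: ρ → (33,33,-38)
river: ρ → (-38,43,28)
river: ρ → (28,69,-12)
river: ρ → (-12,75,10)
river: ρ → (10,65,-47)
river: ρ → (-47,29,28)
river: ρ → (28,27,-48)
river: ρ → (-48,69,7)
river: ρ → (7,71,-38)
river: ρ → (-38,5,40)
river: ρ → (40,75,-3)
river: ρ → (-3,75,40)
river: ρ → (40,5,-38)
river: ρ → (-38,71,7)
river: ρ → (7,69,-48)
river: ρ → (-48,27,28)
river: ρ → (28,29,-47)
river: ρ → (-47,65,10)
river: ρ → (10,75,-12)
river: ρ → (-12,69,28)
river: ρ → (28,43,-38)
ρ-cycle length = 22 (tail of 1 descent step not counted)

22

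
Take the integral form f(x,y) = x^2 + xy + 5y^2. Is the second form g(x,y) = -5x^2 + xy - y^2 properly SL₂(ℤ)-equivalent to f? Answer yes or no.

D₁ = -19, D₂ = -19
f: reduced (well bottom): (1,1,5) with a≤c, −a<b≤a
g is negative-definite; reduce −g:
−g: flip: (5,-1,1)→(1,1,5)
−g: reduced (well bottom): (1,1,5) with a≤c, −a<b≤a
flip sign back: reduced form of g is (-1,-1,-5)
reduced forms (1, 1, 5) vs (-1, -1, -5) ⇒ inequivalent

no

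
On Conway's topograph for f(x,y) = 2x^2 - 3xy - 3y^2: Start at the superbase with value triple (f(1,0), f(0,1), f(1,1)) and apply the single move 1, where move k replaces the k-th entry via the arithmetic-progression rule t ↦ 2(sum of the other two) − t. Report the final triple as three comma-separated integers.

start (2,-3,-4) = (f(1,0),f(0,1),f(1,1))
replace slot 1: 2·((-3)+(-4)) − 2 = -16 → (-16,-3,-4)

-16,-3,-4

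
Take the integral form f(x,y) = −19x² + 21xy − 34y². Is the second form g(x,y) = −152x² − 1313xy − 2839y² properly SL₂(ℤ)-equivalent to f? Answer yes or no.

D₁ = -2143, D₂ = -2143
f is negative-definite; reduce −f:
−f: translate: b→17 (≡-21 mod 38), so (19,-21,34)→(19,17,32)
−f: reduced (well bottom): (19,17,32) with a≤c, −a<b≤a
flip sign back: reduced form of f is (-19,-17,-32)
g is negative-definite; reduce −g:
−g: translate: b→97 (≡1313 mod 304), so (152,1313,2839)→(152,97,19)
−g: flip: (152,97,19)→(19,-97,152)
−g: translate: b→17 (≡-97 mod 38), so (19,-97,152)→(19,17,32)
−g: reduced (well bottom): (19,17,32) with a≤c, −a<b≤a
flip sign back: reduced form of g is (-19,-17,-32)
reduced forms (-19, -17, -32) vs (-19, -17, -32) ⇒ equivalent

yes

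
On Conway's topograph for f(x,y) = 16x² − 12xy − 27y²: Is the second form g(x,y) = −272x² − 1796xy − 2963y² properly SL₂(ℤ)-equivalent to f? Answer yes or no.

D₁ = 1872, D₂ = 1872
river cycle of f (length 8): (-27, 12, 16), (16, 20, -23), (-23, 26, 13), (13, 26, -23), (-23, 20, 16), (16, 12, -27), (-27, 42, 1), (1, 42, -27)
river cycle of g (length 8): (-23, 26, 13), (13, 26, -23), (-23, 20, 16), (16, 12, -27), (-27, 42, 1), (1, 42, -27), (-27, 12, 16), (16, 20, -23)
cycles coincide ⇒ equivalent

yes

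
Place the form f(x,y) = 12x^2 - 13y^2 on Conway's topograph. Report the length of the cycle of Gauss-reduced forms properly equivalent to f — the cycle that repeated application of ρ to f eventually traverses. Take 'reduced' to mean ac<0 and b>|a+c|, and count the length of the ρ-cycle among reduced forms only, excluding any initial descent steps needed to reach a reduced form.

D = 624, ⌊√D⌋ = 24
descent: ρ → (-13,0,12)
descent: ρ → (12,24,-1)  [lands on river]
river: ρ → (-1,24,12)
ρ-cycle length = 2 (tail of 2 descent steps not counted)

2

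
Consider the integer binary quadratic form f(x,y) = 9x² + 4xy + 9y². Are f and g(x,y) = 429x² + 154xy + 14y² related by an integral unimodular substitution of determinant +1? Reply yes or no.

D₁ = -308, D₂ = -308
f: reduced (well bottom): (9,4,9) with a≤c, −a<b≤a
g: flip: (429,154,14)→(14,-154,429)
g: translate: b→14 (≡-154 mod 28), so (14,-154,429)→(14,14,9)
g: flip: (14,14,9)→(9,-14,14)
g: translate: b→4 (≡-14 mod 18), so (9,-14,14)→(9,4,9)
g: reduced (well bottom): (9,4,9) with a≤c, −a<b≤a
reduced forms (9, 4, 9) vs (9, 4, 9) ⇒ equivalent

yes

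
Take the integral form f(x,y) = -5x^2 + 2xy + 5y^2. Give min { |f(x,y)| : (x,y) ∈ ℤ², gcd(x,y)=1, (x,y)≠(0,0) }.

river: ρ → (5,8,-2)
river: ρ → (-2,8,5)
river: ρ → (5,2,-5)
river: ρ → (-5,8,2)
river: ρ → (2,8,-5)
river: ρ → (-5,2,5)
closes: descent 0, river 6
min |a| on river = 2

2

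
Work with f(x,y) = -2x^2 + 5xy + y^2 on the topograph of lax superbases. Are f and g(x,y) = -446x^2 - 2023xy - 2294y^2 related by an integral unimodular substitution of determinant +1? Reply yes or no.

D₁ = 33, D₂ = 33
river cycle of f (length 4): (1, 5, -2), (-2, 3, 3), (3, 3, -2), (-2, 5, 1)
river cycle of g (length 4): (-2, 5, 1), (1, 5, -2), (-2, 3, 3), (3, 3, -2)
cycles coincide ⇒ equivalent

yes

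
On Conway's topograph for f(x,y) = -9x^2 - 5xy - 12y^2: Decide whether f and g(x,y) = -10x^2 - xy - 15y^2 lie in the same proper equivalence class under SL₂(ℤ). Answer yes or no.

D₁ = -407, D₂ = -599
discriminants differ ⇒ not SL₂(ℤ)-equivalent

no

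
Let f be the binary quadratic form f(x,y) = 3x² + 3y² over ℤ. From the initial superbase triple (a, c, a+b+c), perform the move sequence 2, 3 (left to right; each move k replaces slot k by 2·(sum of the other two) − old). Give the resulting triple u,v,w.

start (3,3,6) = (f(1,0),f(0,1),f(1,1))
replace slot 2: 2·(3+6) − 3 = 15 → (3,15,6)
replace slot 3: 2·(3+15) − 6 = 30 → (3,15,30)

3,15,30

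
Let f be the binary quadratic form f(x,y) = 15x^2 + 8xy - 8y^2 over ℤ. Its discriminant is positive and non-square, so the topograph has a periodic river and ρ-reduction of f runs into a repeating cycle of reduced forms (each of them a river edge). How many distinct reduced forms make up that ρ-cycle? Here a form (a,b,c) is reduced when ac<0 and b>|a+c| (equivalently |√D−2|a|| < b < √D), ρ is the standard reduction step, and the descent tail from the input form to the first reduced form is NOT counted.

D = 544, ⌊√D⌋ = 23
river: ρ → (-8,8,15)
river: ρ → (15,22,-1)
river: ρ → (-1,22,15)
river: ρ → (15,8,-8)
ρ-cycle length = 4 (tail of 0 descent steps not counted)

4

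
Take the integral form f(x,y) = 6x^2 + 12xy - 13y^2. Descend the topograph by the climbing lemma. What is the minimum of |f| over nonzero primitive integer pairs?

river: ρ → (-13,14,5)
river: ρ → (5,16,-10)
river: ρ → (-10,4,11)
river: ρ → (11,18,-3)
river: ρ → (-3,18,11)
river: ρ → (11,4,-10)
river: ρ → (-10,16,5)
river: ρ → (5,14,-13)
river: ρ → (-13,12,6)
river: ρ → (6,12,-13)
closes: descent 0, river 10
min |a| on river = 3

3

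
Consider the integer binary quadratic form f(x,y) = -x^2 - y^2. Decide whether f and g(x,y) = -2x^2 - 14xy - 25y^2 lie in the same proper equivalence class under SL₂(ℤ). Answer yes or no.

D₁ = -4, D₂ = -4
f is negative-definite; reduce −f:
−f: reduced (well bottom): (1,0,1) with a≤c, −a<b≤a
flip sign back: reduced form of f is (-1,0,-1)
g is negative-definite; reduce −g:
−g: translate: b→2 (≡14 mod 4), so (2,14,25)→(2,2,1)
−g: flip: (2,2,1)→(1,-2,2)
−g: translate: b→0 (≡-2 mod 2), so (1,-2,2)→(1,0,1)
−g: reduced (well bottom): (1,0,1) with a≤c, −a<b≤a
flip sign back: reduced form of g is (-1,0,-1)
reduced forms (-1, 0, -1) vs (-1, 0, -1) ⇒ equivalent

yes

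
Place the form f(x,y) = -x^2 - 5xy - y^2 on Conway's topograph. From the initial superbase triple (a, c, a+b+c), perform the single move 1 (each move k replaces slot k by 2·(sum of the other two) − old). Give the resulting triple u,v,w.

start (-1,-1,-7) = (f(1,0),f(0,1),f(1,1))
replace slot 1: 2·((-1)+(-7)) − (-1) = -15 → (-15,-1,-7)

-15,-1,-7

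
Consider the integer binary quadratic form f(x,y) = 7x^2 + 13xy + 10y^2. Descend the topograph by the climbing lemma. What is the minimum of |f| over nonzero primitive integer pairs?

translate: b→-1 (≡13 mod 14), so (7,13,10)→(7,-1,4)
flip: (7,-1,4)→(4,1,7)
reduced (well bottom): (4,1,7) with a≤c, −a<b≤a
well minimum = a = 4

4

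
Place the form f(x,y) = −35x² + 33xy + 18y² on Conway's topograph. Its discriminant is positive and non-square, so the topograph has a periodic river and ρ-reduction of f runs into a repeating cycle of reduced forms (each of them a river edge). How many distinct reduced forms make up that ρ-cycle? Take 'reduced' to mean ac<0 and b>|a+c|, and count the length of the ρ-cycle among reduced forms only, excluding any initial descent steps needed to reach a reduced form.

D = 3609, ⌊√D⌋ = 60
river: ρ → (18,39,-29)
river: ρ → (-29,19,28)
river: ρ → (28,37,-20)
river: ρ → (-20,43,22)
river: ρ → (22,45,-18)
river: ρ → (-18,27,40)
river: ρ → (40,53,-5)
river: ρ → (-5,57,18)
river: ρ → (18,51,-14)
river: ρ → (-14,33,45)
river: ρ → (45,57,-2)
river: ρ → (-2,59,16)
river: ρ → (16,37,-35)
river: ρ → (-35,33,18)
ρ-cycle length = 14 (tail of 0 descent steps not counted)

14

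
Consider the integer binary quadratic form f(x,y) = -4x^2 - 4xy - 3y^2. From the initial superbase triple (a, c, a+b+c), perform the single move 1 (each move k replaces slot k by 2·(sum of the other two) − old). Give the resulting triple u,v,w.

start (-4,-3,-11) = (f(1,0),f(0,1),f(1,1))
replace slot 1: 2·((-3)+(-11)) − (-4) = -24 → (-24,-3,-11)

-24,-3,-11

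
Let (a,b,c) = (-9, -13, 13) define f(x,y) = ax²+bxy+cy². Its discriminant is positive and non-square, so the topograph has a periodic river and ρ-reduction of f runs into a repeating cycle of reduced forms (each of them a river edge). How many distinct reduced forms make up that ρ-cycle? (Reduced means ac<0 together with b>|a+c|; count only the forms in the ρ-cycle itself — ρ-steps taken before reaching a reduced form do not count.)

D = 637, ⌊√D⌋ = 25
descent: ρ → (13,13,-9)  [lands on river]
river: ρ → (-9,23,3)
river: ρ → (3,25,-1)
river: ρ → (-1,25,3)
river: ρ → (3,23,-9)
river: ρ → (-9,13,13)
ρ-cycle length = 6 (tail of 1 descent step not counted)

6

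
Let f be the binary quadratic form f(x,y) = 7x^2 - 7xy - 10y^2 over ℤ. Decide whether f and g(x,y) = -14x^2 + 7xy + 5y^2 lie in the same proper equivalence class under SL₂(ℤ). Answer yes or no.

D₁ = 329, D₂ = 329
river cycle of f (length 16): (-10, 7, 7), (7, 7, -10), (-10, 13, 4), (4, 11, -13), (-13, 15, 2), (2, 17, -5), (-5, 13, 8), (8, 3, -10), (-10, 17, 1), (1, 17, -10), … (6 more)
river cycle of g (length 16): (5, 13, -8), (-8, 3, 10), (10, 17, -1), (-1, 17, 10), (10, 3, -8), (-8, 13, 5), (5, 17, -2), (-2, 15, 13), (13, 11, -4), (-4, 13, 10), … (6 more)
cycles differ ⇒ inequivalent

no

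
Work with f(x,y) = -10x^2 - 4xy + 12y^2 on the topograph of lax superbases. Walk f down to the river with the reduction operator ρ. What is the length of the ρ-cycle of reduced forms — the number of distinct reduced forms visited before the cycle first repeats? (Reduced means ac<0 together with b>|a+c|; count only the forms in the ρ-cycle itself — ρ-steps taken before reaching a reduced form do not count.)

D = 496, ⌊√D⌋ = 22
descent: ρ → (12,4,-10)  [lands on river]
river: ρ → (-10,16,6)
river: ρ → (6,20,-4)
river: ρ → (-4,20,6)
river: ρ → (6,16,-10)
river: ρ → (-10,4,12)
river: ρ → (12,20,-2)
river: ρ → (-2,20,12)
ρ-cycle length = 8 (tail of 1 descent step not counted)

8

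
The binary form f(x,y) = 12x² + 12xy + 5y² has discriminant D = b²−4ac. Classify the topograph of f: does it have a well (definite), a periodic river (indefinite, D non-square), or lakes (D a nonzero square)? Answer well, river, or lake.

D = b²−4ac = 12² − 4·12·5 = -96
D < 0 ⇒ definite ⇒ every region one sign ⇒ single well

well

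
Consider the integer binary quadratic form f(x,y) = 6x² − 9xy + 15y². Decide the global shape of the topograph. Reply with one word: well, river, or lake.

D = b²−4ac = (-9)² − 4·6·15 = -279
D < 0 ⇒ definite ⇒ every region one sign ⇒ single well

well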